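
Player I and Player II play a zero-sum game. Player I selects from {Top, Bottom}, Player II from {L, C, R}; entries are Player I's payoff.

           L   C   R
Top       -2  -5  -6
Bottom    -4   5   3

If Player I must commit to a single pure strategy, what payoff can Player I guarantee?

-4

Row minima: Top → -6, Bottom → -4.
The best of these is -4.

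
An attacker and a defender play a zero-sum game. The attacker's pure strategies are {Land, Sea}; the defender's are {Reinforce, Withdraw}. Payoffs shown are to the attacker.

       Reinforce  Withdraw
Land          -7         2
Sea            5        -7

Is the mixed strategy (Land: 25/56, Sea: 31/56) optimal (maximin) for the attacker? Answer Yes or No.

Against Reinforce this mix gives (25/56)·(-7) + (31/56)·5 = -5/14.
Against Withdraw this mix gives (25/56)·2 + (31/56)·(-7) = -167/56.
The defender will play Withdraw, holding the attacker to -167/56. Shifting weight toward the row that does better against Withdraw would raise this floor (the equalizing mix achieves -13/7 against both Withdraw and Reinforce), so the proposed strategy is not optimal.

No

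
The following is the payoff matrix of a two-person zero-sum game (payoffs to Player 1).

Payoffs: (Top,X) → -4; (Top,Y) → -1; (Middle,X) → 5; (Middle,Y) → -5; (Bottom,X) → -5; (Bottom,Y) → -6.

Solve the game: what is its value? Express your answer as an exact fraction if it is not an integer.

Row minima: Top → -4, Middle → -5, Bottom → -6; maximin = -4.
Column maxima: X → 5, Y → -1; minimax = -1.
-4 ≠ -1, so there is no saddle point; optimal play is mixed.
Bottom is strictly dominated by Top, so Player 1 never plays it.
On the remaining 2×2 (Top, Middle vs X, Y):
Let Player 1 play Top with probability p. Expected payoff against X: (-4)p + 5(1−p) = −9p + 5; against Y: (-1)p + (-5)(1−p) = 4p − 5.
Setting these equal: −9p + 5 = 4p − 5 ⇒ −13p = -10 ⇒ p = 10/13, and the value is (-9)·(10/13) + 5 = -25/13.
For Player 2: with q = P(X), equating Top's and Middle's payoffs gives −3q − 1 = 10q − 5 ⇒ q = 4/13.

-25/13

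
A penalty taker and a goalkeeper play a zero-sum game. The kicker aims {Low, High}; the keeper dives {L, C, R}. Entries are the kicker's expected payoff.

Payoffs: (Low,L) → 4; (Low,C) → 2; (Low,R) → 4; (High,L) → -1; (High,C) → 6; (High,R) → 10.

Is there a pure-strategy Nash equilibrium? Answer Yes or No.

No

Row minima: Low → 2, High → -1; maximin = 2.
Column maxima: L → 4, C → 6, R → 10; minimax = 4.
2 ≠ 4, so no pure-strategy equilibrium exists.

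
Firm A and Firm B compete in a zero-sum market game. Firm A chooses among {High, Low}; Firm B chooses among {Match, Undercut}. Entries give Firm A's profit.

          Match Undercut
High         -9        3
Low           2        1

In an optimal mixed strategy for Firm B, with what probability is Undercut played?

11/13

Row minima: High → -9, Low → 1; maximin = 1.
Column maxima: Match → 2, Undercut → 3; minimax = 2.
1 ≠ 2, so there is no saddle point; optimal play is mixed.
Let Firm A play High with probability p. Expected payoff against Match: (-9)p + 2(1−p) = −11p + 2; against Undercut: 3p + 1(1−p) = 2p + 1.
Setting these equal: −11p + 2 = 2p + 1 ⇒ −13p = -1 ⇒ p = 1/13, and the value is (-11)·(1/13) + 2 = 15/13.
For Firm B: with q = P(Match), equating High's and Low's payoffs gives −12q + 3 = q + 1 ⇒ q = 2/13.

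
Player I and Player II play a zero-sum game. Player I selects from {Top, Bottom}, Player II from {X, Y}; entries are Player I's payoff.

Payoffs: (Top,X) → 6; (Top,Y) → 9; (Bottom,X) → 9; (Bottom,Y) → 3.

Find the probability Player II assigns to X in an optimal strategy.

Row minima: Top → 6, Bottom → 3; maximin = 6.
Column maxima: X → 9, Y → 9; minimax = 9.
6 ≠ 9, so there is no saddle point; optimal play is mixed.
Let Player I play Top with probability p. Expected payoff against X: 6p + 9(1−p) = −3p + 9; against Y: 9p + 3(1−p) = 6p + 3.
Setting these equal: −3p + 9 = 6p + 3 ⇒ −9p = -6 ⇒ p = 2/3, and the value is (-3)·(2/3) + 9 = 7.
For Player II: with q = P(X), equating Top's and Bottom's payoffs gives −3q + 9 = 6q + 3 ⇒ q = 2/3.

2/3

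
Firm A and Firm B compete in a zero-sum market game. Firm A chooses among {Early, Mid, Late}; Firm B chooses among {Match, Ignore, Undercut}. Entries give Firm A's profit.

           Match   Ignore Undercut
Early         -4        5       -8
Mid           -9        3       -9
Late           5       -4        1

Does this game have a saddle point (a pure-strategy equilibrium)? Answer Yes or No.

No

Row minima: Early → -8, Mid → -9, Late → -4; maximin = -4.
Column maxima: Match → 5, Ignore → 5, Undercut → 1; minimax = 1.
-4 ≠ 1, so no pure-strategy equilibrium exists.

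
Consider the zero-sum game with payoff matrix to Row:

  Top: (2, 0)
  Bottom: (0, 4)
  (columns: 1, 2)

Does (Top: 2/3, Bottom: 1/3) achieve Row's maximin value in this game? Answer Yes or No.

Yes

Against 1 this mix gives (2/3)·2 + (1/3)·0 = 4/3.
Against 2 this mix gives (2/3)·0 + (1/3)·4 = 4/3.
All of Column's active replies (1, 2) yield 4/3, and no column does worse for Row. The mix makes Column indifferent and guarantees 4/3, so it is optimal.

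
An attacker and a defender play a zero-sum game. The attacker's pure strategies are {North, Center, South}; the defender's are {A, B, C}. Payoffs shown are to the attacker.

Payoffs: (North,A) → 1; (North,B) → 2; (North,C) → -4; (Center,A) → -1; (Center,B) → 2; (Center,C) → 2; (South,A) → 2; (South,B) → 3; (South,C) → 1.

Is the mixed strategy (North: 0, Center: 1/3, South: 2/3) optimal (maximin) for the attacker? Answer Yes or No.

No

Against A this mix gives (1/3)·(-1) + (2/3)·2 = 1.
Against B this mix gives (1/3)·2 + (2/3)·3 = 8/3.
Against C this mix gives (1/3)·2 + (2/3)·1 = 4/3.
The defender will play A, holding the attacker to 1. Shifting weight toward the row that does better against A would raise this floor (the equalizing mix achieves 5/4 against both A and C), so the proposed strategy is not optimal.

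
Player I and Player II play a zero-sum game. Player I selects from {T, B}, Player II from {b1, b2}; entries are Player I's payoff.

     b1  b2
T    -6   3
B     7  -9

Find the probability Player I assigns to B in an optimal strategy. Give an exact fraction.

Row minima: T → -6, B → -9; maximin = -6.
Column maxima: b1 → 7, b2 → 3; minimax = 3.
-6 ≠ 3, so there is no saddle point; optimal play is mixed.
Let Player I play T with probability p. Expected payoff against b1: (-6)p + 7(1−p) = −13p + 7; against b2: 3p + (-9)(1−p) = 12p − 9.
Setting these equal: −13p + 7 = 12p − 9 ⇒ −25p = -16 ⇒ p = 16/25, and the value is (-13)·(16/25) + 7 = -33/25.
For Player II: with q = P(b1), equating T's and B's payoffs gives −9q + 3 = 16q − 9 ⇒ q = 12/25.

9/25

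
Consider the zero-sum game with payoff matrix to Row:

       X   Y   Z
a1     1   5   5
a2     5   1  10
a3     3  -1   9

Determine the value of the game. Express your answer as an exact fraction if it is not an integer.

3

Row minima: a1 → 1, a2 → 1, a3 → -1; maximin = 1.
Column maxima: X → 5, Y → 5, Z → 10; minimax = 5.
1 ≠ 5, so there is no saddle point; optimal play is mixed.
a3 is strictly dominated by a2, so Row never plays it.
Z is strictly dominated by X (it gives Row strictly more in every row), so Column never plays it.
On the remaining 2×2 (a1, a2 vs X, Y):
Let Row play a1 with probability p. Expected payoff against X: 1p + 5(1−p) = −4p + 5; against Y: 5p + 1(1−p) = 4p + 1.
Setting these equal: −4p + 5 = 4p + 1 ⇒ −8p = -4 ⇒ p = 1/2, and the value is (-4)·(1/2) + 5 = 3.
For Column: with q = P(X), equating a1's and a2's payoffs gives −4q + 5 = 4q + 1 ⇒ q = 1/2.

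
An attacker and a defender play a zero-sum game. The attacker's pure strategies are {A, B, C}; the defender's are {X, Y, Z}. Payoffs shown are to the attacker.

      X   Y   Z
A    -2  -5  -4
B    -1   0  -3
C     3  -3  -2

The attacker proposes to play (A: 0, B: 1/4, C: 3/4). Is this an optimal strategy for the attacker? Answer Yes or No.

Yes

Against X this mix gives (1/4)·(-1) + (3/4)·3 = 2.
Against Y this mix gives (1/4)·0 + (3/4)·(-3) = -9/4.
Against Z this mix gives (1/4)·(-3) + (3/4)·(-2) = -9/4.
All of the defender's active replies (Y, Z) yield -9/4, and no column does worse for the attacker. The mix makes the defender indifferent and guarantees -9/4, so it is optimal.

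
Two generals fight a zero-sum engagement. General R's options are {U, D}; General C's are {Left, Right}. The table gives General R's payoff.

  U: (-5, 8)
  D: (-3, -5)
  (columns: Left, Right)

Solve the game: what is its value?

-49/15

Row minima: U → -5, D → -5; maximin = -5.
Column maxima: Left → -3, Right → 8; minimax = -3.
-5 ≠ -3, so there is no saddle point; optimal play is mixed.
Let General R play U with probability p. Expected payoff against Left: (-5)p + (-3)(1−p) = −2p − 3; against Right: 8p + (-5)(1−p) = 13p − 5.
Setting these equal: −2p − 3 = 13p − 5 ⇒ −15p = -2 ⇒ p = 2/15, and the value is (-2)·(2/15) − 3 = -49/15.
For General C: with q = P(Left), equating U's and D's payoffs gives −13q + 8 = 2q − 5 ⇒ q = 13/15.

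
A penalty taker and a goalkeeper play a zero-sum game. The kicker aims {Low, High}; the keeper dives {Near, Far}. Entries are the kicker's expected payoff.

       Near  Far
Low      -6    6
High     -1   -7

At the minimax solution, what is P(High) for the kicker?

2/3

Row minima: Low → -6, High → -7; maximin = -6.
Column maxima: Near → -1, Far → 6; minimax = -1.
-6 ≠ -1, so there is no saddle point; optimal play is mixed.
Let the kicker play Low with probability p. Expected payoff against Near: (-6)p + (-1)(1−p) = −5p − 1; against Far: 6p + (-7)(1−p) = 13p − 7.
Setting these equal: −5p − 1 = 13p − 7 ⇒ −18p = -6 ⇒ p = 1/3, and the value is (-5)·(1/3) − 1 = -8/3.
For the keeper: with q = P(Near), equating Low's and High's payoffs gives −12q + 6 = 6q − 7 ⇒ q = 13/18.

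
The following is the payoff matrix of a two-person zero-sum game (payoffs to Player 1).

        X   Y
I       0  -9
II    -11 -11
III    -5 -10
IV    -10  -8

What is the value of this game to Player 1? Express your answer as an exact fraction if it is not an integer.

Row minima: I → -9, II → -11, III → -10, IV → -10; maximin = -9.
Column maxima: X → 0, Y → -8; minimax = -8.
-9 ≠ -8, so there is no saddle point; optimal play is mixed.
II is strictly dominated by I, so Player 1 never plays it.
III is strictly dominated by I, so Player 1 never plays it.
On the remaining 2×2 (I, IV vs X, Y):
Let Player 1 play I with probability p. Expected payoff against X: 0p + (-10)(1−p) = 10p − 10; against Y: (-9)p + (-8)(1−p) = −p − 8.
Setting these equal: 10p − 10 = −p − 8 ⇒ 11p = 2 ⇒ p = 2/11, and the value is (10)·(2/11) − 10 = -90/11.
For Player 2: with q = P(X), equating I's and IV's payoffs gives 9q − 9 = −2q − 8 ⇒ q = 1/11.

-90/11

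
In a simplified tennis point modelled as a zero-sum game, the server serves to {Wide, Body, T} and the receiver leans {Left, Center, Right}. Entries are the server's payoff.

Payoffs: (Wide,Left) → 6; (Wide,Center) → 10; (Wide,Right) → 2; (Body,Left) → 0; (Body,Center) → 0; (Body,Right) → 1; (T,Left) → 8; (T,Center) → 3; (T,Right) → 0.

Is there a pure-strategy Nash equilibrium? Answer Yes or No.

Yes

Row minima: Wide → 2, Body → 0, T → 0; maximin = 2.
Column maxima: Left → 8, Center → 10, Right → 2; minimax = 2.
maximin = minimax = 2, so a saddle point exists.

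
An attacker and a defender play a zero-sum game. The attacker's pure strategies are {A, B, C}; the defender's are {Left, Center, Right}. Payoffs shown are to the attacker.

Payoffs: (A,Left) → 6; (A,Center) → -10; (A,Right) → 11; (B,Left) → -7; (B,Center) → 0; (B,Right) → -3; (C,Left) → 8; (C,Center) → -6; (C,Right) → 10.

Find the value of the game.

-2

Row minima: A → -10, B → -7, C → -6; maximin = -6.
Column maxima: Left → 8, Center → 0, Right → 11; minimax = 0.
-6 ≠ 0, so there is no saddle point; optimal play is mixed.
Right is strictly dominated by Left (it gives the attacker strictly more in every row), so the defender never plays it.
With Right eliminated, A is strictly dominated by C (C gives the attacker strictly more in every remaining column), so the attacker never plays it.
On the remaining 2×2 (B, C vs Left, Center):
Let the attacker play B with probability p. Expected payoff against Left: (-7)p + 8(1−p) = −15p + 8; against Center: 0p + (-6)(1−p) = 6p − 6.
Setting these equal: −15p + 8 = 6p − 6 ⇒ −21p = -14 ⇒ p = 2/3, and the value is (-15)·(2/3) + 8 = -2.
For the defender: with q = P(Left), equating B's and C's payoffs gives −7q = 14q − 6 ⇒ q = 2/7.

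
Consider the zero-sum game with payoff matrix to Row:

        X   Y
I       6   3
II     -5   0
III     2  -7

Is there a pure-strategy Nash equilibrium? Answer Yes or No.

Row minima: I → 3, II → -5, III → -7; maximin = 3.
Column maxima: X → 6, Y → 3; minimax = 3.
maximin = minimax = 3, so a saddle point exists.

Yes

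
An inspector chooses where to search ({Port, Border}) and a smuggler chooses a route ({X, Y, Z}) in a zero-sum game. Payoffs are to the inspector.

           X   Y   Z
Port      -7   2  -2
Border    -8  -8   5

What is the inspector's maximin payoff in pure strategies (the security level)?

Row minima: Port → -7, Border → -8.
The best of these is -7.

-7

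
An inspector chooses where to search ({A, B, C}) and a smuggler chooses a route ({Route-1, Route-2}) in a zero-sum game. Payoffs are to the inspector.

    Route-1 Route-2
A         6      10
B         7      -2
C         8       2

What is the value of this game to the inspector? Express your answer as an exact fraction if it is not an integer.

34/5

Row minima: A → 6, B → -2, C → 2; maximin = 6.
Column maxima: Route-1 → 8, Route-2 → 10; minimax = 8.
6 ≠ 8, so there is no saddle point; optimal play is mixed.
B is strictly dominated by C, so the inspector never plays it.
On the remaining 2×2 (A, C vs Route-1, Route-2):
Let the inspector play A with probability p. Expected payoff against Route-1: 6p + 8(1−p) = −2p + 8; against Route-2: 10p + 2(1−p) = 8p + 2.
Setting these equal: −2p + 8 = 8p + 2 ⇒ −10p = -6 ⇒ p = 3/5, and the value is (-2)·(3/5) + 8 = 34/5.
For the smuggler: with q = P(Route-1), equating A's and C's payoffs gives −4q + 10 = 6q + 2 ⇒ q = 4/5.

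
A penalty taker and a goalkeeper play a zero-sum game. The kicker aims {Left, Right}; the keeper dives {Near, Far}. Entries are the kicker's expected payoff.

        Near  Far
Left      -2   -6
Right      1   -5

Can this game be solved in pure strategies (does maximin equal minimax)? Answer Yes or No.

Row minima: Left → -6, Right → -5; maximin = -5.
Column maxima: Near → 1, Far → -5; minimax = -5.
maximin = minimax = -5, so a saddle point exists.

Yes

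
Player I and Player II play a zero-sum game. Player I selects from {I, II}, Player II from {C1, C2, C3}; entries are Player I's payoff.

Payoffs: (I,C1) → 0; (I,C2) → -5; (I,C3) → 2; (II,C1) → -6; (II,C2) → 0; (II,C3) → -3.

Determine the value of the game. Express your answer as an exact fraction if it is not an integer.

Row minima: I → -5, II → -6; maximin = -5.
Column maxima: C1 → 0, C2 → 0, C3 → 2; minimax = 0.
-5 ≠ 0, so there is no saddle point; optimal play is mixed.
C3 is strictly dominated by C1 (it gives Player I strictly more in every row), so Player II never plays it.
On the remaining 2×2 (I, II vs C1, C2):
Let Player I play I with probability p. Expected payoff against C1: 0p + (-6)(1−p) = 6p − 6; against C2: (-5)p + 0(1−p) = −5p.
Setting these equal: 6p − 6 = −5p ⇒ 11p = 6 ⇒ p = 6/11, and the value is (6)·(6/11) − 6 = -30/11.
For Player II: with q = P(C1), equating I's and II's payoffs gives 5q − 5 = −6q ⇒ q = 5/11.

-30/11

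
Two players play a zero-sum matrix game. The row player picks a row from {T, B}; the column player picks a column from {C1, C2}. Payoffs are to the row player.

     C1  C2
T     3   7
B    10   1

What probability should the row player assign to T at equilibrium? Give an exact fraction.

9/13

Row minima: T → 3, B → 1; maximin = 3.
Column maxima: C1 → 10, C2 → 7; minimax = 7.
3 ≠ 7, so there is no saddle point; optimal play is mixed.
Let the row player play T with probability p. Expected payoff against C1: 3p + 10(1−p) = −7p + 10; against C2: 7p + 1(1−p) = 6p + 1.
Setting these equal: −7p + 10 = 6p + 1 ⇒ −13p = -9 ⇒ p = 9/13, and the value is (-7)·(9/13) + 10 = 67/13.
For the column player: with q = P(C1), equating T's and B's payoffs gives −4q + 7 = 9q + 1 ⇒ q = 6/13.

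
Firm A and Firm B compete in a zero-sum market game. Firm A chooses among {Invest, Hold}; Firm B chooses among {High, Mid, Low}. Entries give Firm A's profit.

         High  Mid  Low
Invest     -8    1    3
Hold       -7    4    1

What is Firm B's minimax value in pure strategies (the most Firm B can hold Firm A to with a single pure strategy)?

-7

Column maxima: High → -7, Mid → 4, Low → 3.
The smallest of these is -7.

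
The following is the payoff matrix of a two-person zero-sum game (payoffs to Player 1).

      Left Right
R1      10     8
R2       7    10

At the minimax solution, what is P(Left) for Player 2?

2/5

Row minima: R1 → 8, R2 → 7; maximin = 8.
Column maxima: Left → 10, Right → 10; minimax = 10.
8 ≠ 10, so there is no saddle point; optimal play is mixed.
Let Player 1 play R1 with probability p. Expected payoff against Left: 10p + 7(1−p) = 3p + 7; against Right: 8p + 10(1−p) = −2p + 10.
Setting these equal: 3p + 7 = −2p + 10 ⇒ 5p = 3 ⇒ p = 3/5, and the value is (3)·(3/5) + 7 = 44/5.
For Player 2: with q = P(Left), equating R1's and R2's payoffs gives 2q + 8 = −3q + 10 ⇒ q = 2/5.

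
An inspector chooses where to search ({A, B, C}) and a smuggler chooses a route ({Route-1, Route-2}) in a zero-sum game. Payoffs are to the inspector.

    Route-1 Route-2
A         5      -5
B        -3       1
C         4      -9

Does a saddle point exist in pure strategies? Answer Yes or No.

No

Row minima: A → -5, B → -3, C → -9; maximin = -3.
Column maxima: Route-1 → 5, Route-2 → 1; minimax = 1.
-3 ≠ 1, so no pure-strategy equilibrium exists.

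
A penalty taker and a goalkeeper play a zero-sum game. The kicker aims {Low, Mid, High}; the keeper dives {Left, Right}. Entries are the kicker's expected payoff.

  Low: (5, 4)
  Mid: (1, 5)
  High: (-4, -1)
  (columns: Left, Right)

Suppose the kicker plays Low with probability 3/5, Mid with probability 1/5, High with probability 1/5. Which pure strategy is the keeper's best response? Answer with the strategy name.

Left

If the keeper plays Left, the kicker's expected payoff is (3/5)·5 + (1/5)·1 + (1/5)·(-4) = 12/5.
If the keeper plays Right, the kicker's expected payoff is (3/5)·4 + (1/5)·5 + (1/5)·(-1) = 16/5.
The keeper minimizes the kicker's payoff; the smallest is 12/5, so the best response is Left.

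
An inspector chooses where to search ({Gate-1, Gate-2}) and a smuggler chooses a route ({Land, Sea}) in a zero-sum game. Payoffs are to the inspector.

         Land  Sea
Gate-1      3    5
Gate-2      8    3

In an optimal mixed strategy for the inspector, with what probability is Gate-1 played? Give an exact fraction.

5/7

Row minima: Gate-1 → 3, Gate-2 → 3; maximin = 3.
Column maxima: Land → 8, Sea → 5; minimax = 5.
3 ≠ 5, so there is no saddle point; optimal play is mixed.
Let the inspector play Gate-1 with probability p. Expected payoff against Land: 3p + 8(1−p) = −5p + 8; against Sea: 5p + 3(1−p) = 2p + 3.
Setting these equal: −5p + 8 = 2p + 3 ⇒ −7p = -5 ⇒ p = 5/7, and the value is (-5)·(5/7) + 8 = 31/7.
For the smuggler: with q = P(Land), equating Gate-1's and Gate-2's payoffs gives −2q + 5 = 5q + 3 ⇒ q = 2/7.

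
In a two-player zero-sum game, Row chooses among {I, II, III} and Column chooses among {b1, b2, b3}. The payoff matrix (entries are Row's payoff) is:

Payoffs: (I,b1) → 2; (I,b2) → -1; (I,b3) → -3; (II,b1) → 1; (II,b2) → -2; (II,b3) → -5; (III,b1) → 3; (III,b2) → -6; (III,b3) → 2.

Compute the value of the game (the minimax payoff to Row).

-2

Row minima: I → -3, II → -5, III → -6; maximin = -3.
Column maxima: b1 → 3, b2 → -1, b3 → 2; minimax = -1.
-3 ≠ -1, so there is no saddle point; optimal play is mixed.
II is strictly dominated by I, so Row never plays it.
b1 is strictly dominated by b2 (it gives Row strictly more in every row), so Column never plays it.
On the remaining 2×2 (I, III vs b2, b3):
Let Row play I with probability p. Expected payoff against b2: (-1)p + (-6)(1−p) = 5p − 6; against b3: (-3)p + 2(1−p) = −5p + 2.
Setting these equal: 5p − 6 = −5p + 2 ⇒ 10p = 8 ⇒ p = 4/5, and the value is (5)·(4/5) − 6 = -2.
For Column: with q = P(b2), equating I's and III's payoffs gives 2q − 3 = −8q + 2 ⇒ q = 1/2.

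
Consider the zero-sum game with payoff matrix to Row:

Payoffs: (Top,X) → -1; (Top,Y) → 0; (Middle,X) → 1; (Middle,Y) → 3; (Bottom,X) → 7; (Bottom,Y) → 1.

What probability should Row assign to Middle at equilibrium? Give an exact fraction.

3/4

Row minima: Top → -1, Middle → 1, Bottom → 1; maximin = 1.
Column maxima: X → 7, Y → 3; minimax = 3.
1 ≠ 3, so there is no saddle point; optimal play is mixed.
Top is strictly dominated by Middle, so Row never plays it.
On the remaining 2×2 (Middle, Bottom vs X, Y):
Let Row play Middle with probability p. Expected payoff against X: 1p + 7(1−p) = −6p + 7; against Y: 3p + 1(1−p) = 2p + 1.
Setting these equal: −6p + 7 = 2p + 1 ⇒ −8p = -6 ⇒ p = 3/4, and the value is (-6)·(3/4) + 7 = 5/2.
For Column: with q = P(X), equating Middle's and Bottom's payoffs gives −2q + 3 = 6q + 1 ⇒ q = 1/4.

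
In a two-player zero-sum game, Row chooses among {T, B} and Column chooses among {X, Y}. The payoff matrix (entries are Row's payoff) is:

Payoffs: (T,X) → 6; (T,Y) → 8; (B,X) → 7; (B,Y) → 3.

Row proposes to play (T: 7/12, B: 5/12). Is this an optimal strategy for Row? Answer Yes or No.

Against X this mix gives (7/12)·6 + (5/12)·7 = 77/12.
Against Y this mix gives (7/12)·8 + (5/12)·3 = 71/12.
Column will play Y, holding Row to 71/12. Shifting weight toward the row that does better against Y would raise this floor (the equalizing mix achieves 19/3 against both Y and X), so the proposed strategy is not optimal.

No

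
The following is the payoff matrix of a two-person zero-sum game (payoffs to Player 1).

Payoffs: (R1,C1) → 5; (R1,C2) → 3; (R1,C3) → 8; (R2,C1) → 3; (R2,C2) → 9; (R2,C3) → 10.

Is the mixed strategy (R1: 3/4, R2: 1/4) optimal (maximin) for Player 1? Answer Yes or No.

Against C1 this mix gives (3/4)·5 + (1/4)·3 = 9/2.
Against C2 this mix gives (3/4)·3 + (1/4)·9 = 9/2.
Against C3 this mix gives (3/4)·8 + (1/4)·10 = 17/2.
All of Player 2's active replies (C1, C2) yield 9/2, and no column does worse for Player 1. The mix makes Player 2 indifferent and guarantees 9/2, so it is optimal.

Yes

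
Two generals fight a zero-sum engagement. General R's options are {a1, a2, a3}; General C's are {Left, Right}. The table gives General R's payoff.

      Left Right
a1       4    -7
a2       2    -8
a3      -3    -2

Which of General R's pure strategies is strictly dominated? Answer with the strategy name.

a2

a1 gives a strictly higher payoff than a2 against every column: 4 > 2, -7 > -8.
So a2 is strictly dominated and General R never plays it.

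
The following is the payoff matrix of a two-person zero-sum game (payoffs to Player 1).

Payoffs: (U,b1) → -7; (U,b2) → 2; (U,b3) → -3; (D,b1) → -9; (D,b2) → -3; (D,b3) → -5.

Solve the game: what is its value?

-7

Row minima: U → -7, D → -9; maximin = -7.
Column maxima: b1 → -7, b2 → 2, b3 → -3; minimax = -7.
Since maximin = minimax = -7, there is a saddle point and the value is -7.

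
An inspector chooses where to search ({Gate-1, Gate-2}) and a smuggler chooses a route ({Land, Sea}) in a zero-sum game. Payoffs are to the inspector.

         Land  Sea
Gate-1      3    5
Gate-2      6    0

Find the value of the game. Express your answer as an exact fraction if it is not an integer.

15/4

Row minima: Gate-1 → 3, Gate-2 → 0; maximin = 3.
Column maxima: Land → 6, Sea → 5; minimax = 5.
3 ≠ 5, so there is no saddle point; optimal play is mixed.
Let the inspector play Gate-1 with probability p. Expected payoff against Land: 3p + 6(1−p) = −3p + 6; against Sea: 5p + 0(1−p) = 5p.
Setting these equal: −3p + 6 = 5p ⇒ −8p = -6 ⇒ p = 3/4, and the value is (-3)·(3/4) + 6 = 15/4.
For the smuggler: with q = P(Land), equating Gate-1's and Gate-2's payoffs gives −2q + 5 = 6q ⇒ q = 5/8.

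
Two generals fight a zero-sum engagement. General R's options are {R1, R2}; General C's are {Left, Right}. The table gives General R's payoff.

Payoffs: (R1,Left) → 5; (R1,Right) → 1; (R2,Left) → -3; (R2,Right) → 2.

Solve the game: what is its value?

13/9

Row minima: R1 → 1, R2 → -3; maximin = 1.
Column maxima: Left → 5, Right → 2; minimax = 2.
1 ≠ 2, so there is no saddle point; optimal play is mixed.
Let General R play R1 with probability p. Expected payoff against Left: 5p + (-3)(1−p) = 8p − 3; against Right: 1p + 2(1−p) = −p + 2.
Setting these equal: 8p − 3 = −p + 2 ⇒ 9p = 5 ⇒ p = 5/9, and the value is (8)·(5/9) − 3 = 13/9.
For General C: with q = P(Left), equating R1's and R2's payoffs gives 4q + 1 = −5q + 2 ⇒ q = 1/9.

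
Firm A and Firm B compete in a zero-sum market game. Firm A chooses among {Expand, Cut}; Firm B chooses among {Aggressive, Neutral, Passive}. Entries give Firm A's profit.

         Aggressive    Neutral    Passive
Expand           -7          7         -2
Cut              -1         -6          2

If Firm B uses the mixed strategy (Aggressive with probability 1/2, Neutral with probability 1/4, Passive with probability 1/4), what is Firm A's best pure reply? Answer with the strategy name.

Expected payoff of Expand: (1/2)·(-7) + (1/4)·7 + (1/4)·(-2) = -9/4.
Expected payoff of Cut: (1/2)·(-1) + (1/4)·(-6) + (1/4)·2 = -3/2.
The largest is -3/2, so Firm A's best response is Cut.

Cut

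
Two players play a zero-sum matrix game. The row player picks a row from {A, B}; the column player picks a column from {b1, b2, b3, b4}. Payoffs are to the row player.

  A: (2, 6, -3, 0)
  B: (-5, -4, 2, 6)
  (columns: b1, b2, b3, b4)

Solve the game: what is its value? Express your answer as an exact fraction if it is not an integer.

-11/12

Row minima: A → -3, B → -5; maximin = -3.
Column maxima: b1 → 2, b2 → 6, b3 → 2, b4 → 6; minimax = 2.
-3 ≠ 2, so there is no saddle point; optimal play is mixed.
b2 is strictly dominated by b1 (it gives the row player strictly more in every row), so the column player never plays it.
b4 is strictly dominated by b3 (it gives the row player strictly more in every row), so the column player never plays it.
On the remaining 2×2 (A, B vs b1, b3):
Let the row player play A with probability p. Expected payoff against b1: 2p + (-5)(1−p) = 7p − 5; against b3: (-3)p + 2(1−p) = −5p + 2.
Setting these equal: 7p − 5 = −5p + 2 ⇒ 12p = 7 ⇒ p = 7/12, and the value is (7)·(7/12) − 5 = -11/12.
For the column player: with q = P(b1), equating A's and B's payoffs gives 5q − 3 = −7q + 2 ⇒ q = 5/12.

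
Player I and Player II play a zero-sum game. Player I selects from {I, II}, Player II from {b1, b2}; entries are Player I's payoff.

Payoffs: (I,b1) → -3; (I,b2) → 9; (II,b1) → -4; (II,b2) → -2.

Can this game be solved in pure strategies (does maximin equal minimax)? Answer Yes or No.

Yes

Row minima: I → -3, II → -4; maximin = -3.
Column maxima: b1 → -3, b2 → 9; minimax = -3.
maximin = minimax = -3, so a saddle point exists.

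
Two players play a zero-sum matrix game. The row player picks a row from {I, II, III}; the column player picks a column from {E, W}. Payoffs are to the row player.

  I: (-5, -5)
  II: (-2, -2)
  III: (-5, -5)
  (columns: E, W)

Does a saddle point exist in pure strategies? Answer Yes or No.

Yes

Row minima: I → -5, II → -2, III → -5; maximin = -2.
Column maxima: E → -2, W → -2; minimax = -2.
maximin = minimax = -2, so a saddle point exists.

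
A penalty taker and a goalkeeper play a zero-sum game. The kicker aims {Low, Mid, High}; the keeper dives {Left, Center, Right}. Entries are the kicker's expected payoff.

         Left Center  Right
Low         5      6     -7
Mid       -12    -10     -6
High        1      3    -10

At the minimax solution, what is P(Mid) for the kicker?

2/3

Row minima: Low → -7, Mid → -12, High → -10; maximin = -7.
Column maxima: Left → 5, Center → 6, Right → -6; minimax = -6.
-7 ≠ -6, so there is no saddle point; optimal play is mixed.
High is strictly dominated by Low, so the kicker never plays it.
Center is strictly dominated by Left (it gives the kicker strictly more in every row), so the keeper never plays it.
On the remaining 2×2 (Low, Mid vs Left, Right):
Let the kicker play Low with probability p. Expected payoff against Left: 5p + (-12)(1−p) = 17p − 12; against Right: (-7)p + (-6)(1−p) = −p − 6.
Setting these equal: 17p − 12 = −p − 6 ⇒ 18p = 6 ⇒ p = 1/3, and the value is (17)·(1/3) − 12 = -19/3.
For the keeper: with q = P(Left), equating Low's and Mid's payoffs gives 12q − 7 = −6q − 6 ⇒ q = 1/18.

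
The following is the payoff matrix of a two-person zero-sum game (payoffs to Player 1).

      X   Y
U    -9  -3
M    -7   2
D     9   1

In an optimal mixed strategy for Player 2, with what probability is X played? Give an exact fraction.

1/17

Row minima: U → -9, M → -7, D → 1; maximin = 1.
Column maxima: X → 9, Y → 2; minimax = 2.
1 ≠ 2, so there is no saddle point; optimal play is mixed.
U is strictly dominated by M, so Player 1 never plays it.
On the remaining 2×2 (M, D vs X, Y):
Let Player 1 play M with probability p. Expected payoff against X: (-7)p + 9(1−p) = −16p + 9; against Y: 2p + 1(1−p) = p + 1.
Setting these equal: −16p + 9 = p + 1 ⇒ −17p = -8 ⇒ p = 8/17, and the value is (-16)·(8/17) + 9 = 25/17.
For Player 2: with q = P(X), equating M's and D's payoffs gives −9q + 2 = 8q + 1 ⇒ q = 1/17.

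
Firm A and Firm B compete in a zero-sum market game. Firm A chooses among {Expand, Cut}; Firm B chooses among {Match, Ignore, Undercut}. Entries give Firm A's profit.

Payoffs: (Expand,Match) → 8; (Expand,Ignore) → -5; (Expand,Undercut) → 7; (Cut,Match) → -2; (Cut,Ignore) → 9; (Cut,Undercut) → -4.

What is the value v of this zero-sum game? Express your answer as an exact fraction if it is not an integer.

43/25

Row minima: Expand → -5, Cut → -4; maximin = -4.
Column maxima: Match → 8, Ignore → 9, Undercut → 7; minimax = 7.
-4 ≠ 7, so there is no saddle point; optimal play is mixed.
Match is strictly dominated by Undercut (it gives Firm A strictly more in every row), so Firm B never plays it.
On the remaining 2×2 (Expand, Cut vs Ignore, Undercut):
Let Firm A play Expand with probability p. Expected payoff against Ignore: (-5)p + 9(1−p) = −14p + 9; against Undercut: 7p + (-4)(1−p) = 11p − 4.
Setting these equal: −14p + 9 = 11p − 4 ⇒ −25p = -13 ⇒ p = 13/25, and the value is (-14)·(13/25) + 9 = 43/25.
For Firm B: with q = P(Ignore), equating Expand's and Cut's payoffs gives −12q + 7 = 13q − 4 ⇒ q = 11/25.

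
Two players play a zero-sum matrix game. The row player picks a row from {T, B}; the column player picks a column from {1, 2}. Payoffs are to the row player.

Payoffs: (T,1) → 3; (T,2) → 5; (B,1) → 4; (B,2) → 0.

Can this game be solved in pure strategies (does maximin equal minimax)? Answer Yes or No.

Row minima: T → 3, B → 0; maximin = 3.
Column maxima: 1 → 4, 2 → 5; minimax = 4.
3 ≠ 4, so no pure-strategy equilibrium exists.

No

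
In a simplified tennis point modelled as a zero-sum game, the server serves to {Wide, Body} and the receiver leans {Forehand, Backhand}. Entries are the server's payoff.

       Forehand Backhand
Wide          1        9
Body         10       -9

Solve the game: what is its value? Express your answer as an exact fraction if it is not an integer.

Row minima: Wide → 1, Body → -9; maximin = 1.
Column maxima: Forehand → 10, Backhand → 9; minimax = 9.
1 ≠ 9, so there is no saddle point; optimal play is mixed.
Let the server play Wide with probability p. Expected payoff against Forehand: 1p + 10(1−p) = −9p + 10; against Backhand: 9p + (-9)(1−p) = 18p − 9.
Setting these equal: −9p + 10 = 18p − 9 ⇒ −27p = -19 ⇒ p = 19/27, and the value is (-9)·(19/27) + 10 = 11/3.
For the receiver: with q = P(Forehand), equating Wide's and Body's payoffs gives −8q + 9 = 19q − 9 ⇒ q = 2/3.

11/3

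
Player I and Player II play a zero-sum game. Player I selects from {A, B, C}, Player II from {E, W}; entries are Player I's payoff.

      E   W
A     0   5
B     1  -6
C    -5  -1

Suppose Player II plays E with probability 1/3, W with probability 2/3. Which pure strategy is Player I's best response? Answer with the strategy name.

A

Expected payoff of A: (1/3)·0 + (2/3)·5 = 10/3.
Expected payoff of B: (1/3)·1 + (2/3)·(-6) = -11/3.
Expected payoff of C: (1/3)·(-5) + (2/3)·(-1) = -7/3.
The largest is 10/3, so Player I's best response is A.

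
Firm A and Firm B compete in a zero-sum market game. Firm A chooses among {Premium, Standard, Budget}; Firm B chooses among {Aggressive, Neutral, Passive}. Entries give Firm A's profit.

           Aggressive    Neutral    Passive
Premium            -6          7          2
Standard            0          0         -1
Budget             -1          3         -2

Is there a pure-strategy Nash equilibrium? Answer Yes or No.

Row minima: Premium → -6, Standard → -1, Budget → -2; maximin = -1.
Column maxima: Aggressive → 0, Neutral → 7, Passive → 2; minimax = 0.
-1 ≠ 0, so no pure-strategy equilibrium exists.

No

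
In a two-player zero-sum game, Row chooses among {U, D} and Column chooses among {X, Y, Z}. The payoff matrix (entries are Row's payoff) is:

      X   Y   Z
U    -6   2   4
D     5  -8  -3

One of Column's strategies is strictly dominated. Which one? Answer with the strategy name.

Y holds Row's payoff strictly below Z in every row: 2 < 4, -8 < -3.
So Z is strictly dominated for Column.

Z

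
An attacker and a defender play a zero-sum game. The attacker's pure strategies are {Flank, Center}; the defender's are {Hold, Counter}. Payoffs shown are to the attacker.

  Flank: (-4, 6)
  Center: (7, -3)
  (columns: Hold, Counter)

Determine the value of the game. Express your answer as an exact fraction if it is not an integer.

3/2

Row minima: Flank → -4, Center → -3; maximin = -3.
Column maxima: Hold → 7, Counter → 6; minimax = 6.
-3 ≠ 6, so there is no saddle point; optimal play is mixed.
Let the attacker play Flank with probability p. Expected payoff against Hold: (-4)p + 7(1−p) = −11p + 7; against Counter: 6p + (-3)(1−p) = 9p − 3.
Setting these equal: −11p + 7 = 9p − 3 ⇒ −20p = -10 ⇒ p = 1/2, and the value is (-11)·(1/2) + 7 = 3/2.
For the defender: with q = P(Hold), equating Flank's and Center's payoffs gives −10q + 6 = 10q − 3 ⇒ q = 9/20.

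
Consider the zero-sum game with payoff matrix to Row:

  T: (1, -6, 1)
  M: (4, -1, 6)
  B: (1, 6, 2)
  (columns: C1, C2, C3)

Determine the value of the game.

5/2

Row minima: T → -6, M → -1, B → 1; maximin = 1.
Column maxima: C1 → 4, C2 → 6, C3 → 6; minimax = 4.
1 ≠ 4, so there is no saddle point; optimal play is mixed.
T is strictly dominated by M, so Row never plays it.
With T eliminated, C3 is strictly dominated by C1 (it gives Row strictly more in every remaining row), so Column never plays it.
On the remaining 2×2 (M, B vs C1, C2):
Let Row play M with probability p. Expected payoff against C1: 4p + 1(1−p) = 3p + 1; against C2: (-1)p + 6(1−p) = −7p + 6.
Setting these equal: 3p + 1 = −7p + 6 ⇒ 10p = 5 ⇒ p = 1/2, and the value is (3)·(1/2) + 1 = 5/2.
For Column: with q = P(C1), equating M's and B's payoffs gives 5q − 1 = −5q + 6 ⇒ q = 7/10.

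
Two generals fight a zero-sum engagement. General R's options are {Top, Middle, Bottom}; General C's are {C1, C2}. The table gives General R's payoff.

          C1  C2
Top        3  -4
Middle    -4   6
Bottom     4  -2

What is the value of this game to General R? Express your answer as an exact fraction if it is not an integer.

Row minima: Top → -4, Middle → -4, Bottom → -2; maximin = -2.
Column maxima: C1 → 4, C2 → 6; minimax = 4.
-2 ≠ 4, so there is no saddle point; optimal play is mixed.
Top is strictly dominated by Bottom, so General R never plays it.
On the remaining 2×2 (Middle, Bottom vs C1, C2):
Let General R play Middle with probability p. Expected payoff against C1: (-4)p + 4(1−p) = −8p + 4; against C2: 6p + (-2)(1−p) = 8p − 2.
Setting these equal: −8p + 4 = 8p − 2 ⇒ −16p = -6 ⇒ p = 3/8, and the value is (-8)·(3/8) + 4 = 1.
For General C: with q = P(C1), equating Middle's and Bottom's payoffs gives −10q + 6 = 6q − 2 ⇒ q = 1/2.

1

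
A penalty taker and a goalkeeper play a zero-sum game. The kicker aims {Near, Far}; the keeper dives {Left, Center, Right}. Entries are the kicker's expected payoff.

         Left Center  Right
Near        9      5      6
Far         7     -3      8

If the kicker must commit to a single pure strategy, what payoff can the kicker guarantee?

Row minima: Near → 5, Far → -3.
The best of these is 5.

5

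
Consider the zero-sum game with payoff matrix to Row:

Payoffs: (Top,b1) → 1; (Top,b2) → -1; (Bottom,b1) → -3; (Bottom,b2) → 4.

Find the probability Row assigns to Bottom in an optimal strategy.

2/9

Row minima: Top → -1, Bottom → -3; maximin = -1.
Column maxima: b1 → 1, b2 → 4; minimax = 1.
-1 ≠ 1, so there is no saddle point; optimal play is mixed.
Let Row play Top with probability p. Expected payoff against b1: 1p + (-3)(1−p) = 4p − 3; against b2: (-1)p + 4(1−p) = −5p + 4.
Setting these equal: 4p − 3 = −5p + 4 ⇒ 9p = 7 ⇒ p = 7/9, and the value is (4)·(7/9) − 3 = 1/9.
For Column: with q = P(b1), equating Top's and Bottom's payoffs gives 2q − 1 = −7q + 4 ⇒ q = 5/9.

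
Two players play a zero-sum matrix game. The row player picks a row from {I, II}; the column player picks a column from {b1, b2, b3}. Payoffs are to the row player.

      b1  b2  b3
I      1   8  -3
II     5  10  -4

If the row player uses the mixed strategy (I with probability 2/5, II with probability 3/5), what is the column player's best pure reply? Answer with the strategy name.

b3

If the column player plays b1, the row player's expected payoff is (2/5)·1 + (3/5)·5 = 17/5.
If the column player plays b2, the row player's expected payoff is (2/5)·8 + (3/5)·10 = 46/5.
If the column player plays b3, the row player's expected payoff is (2/5)·(-3) + (3/5)·(-4) = -18/5.
The column player minimizes the row player's payoff; the smallest is -18/5, so the best response is b3.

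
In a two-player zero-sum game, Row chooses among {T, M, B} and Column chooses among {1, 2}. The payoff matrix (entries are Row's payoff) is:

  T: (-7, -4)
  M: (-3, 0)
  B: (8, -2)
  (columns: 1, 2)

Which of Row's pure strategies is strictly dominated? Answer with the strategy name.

T

M gives a strictly higher payoff than T against every column: -3 > -7, 0 > -4.
So T is strictly dominated and Row never plays it.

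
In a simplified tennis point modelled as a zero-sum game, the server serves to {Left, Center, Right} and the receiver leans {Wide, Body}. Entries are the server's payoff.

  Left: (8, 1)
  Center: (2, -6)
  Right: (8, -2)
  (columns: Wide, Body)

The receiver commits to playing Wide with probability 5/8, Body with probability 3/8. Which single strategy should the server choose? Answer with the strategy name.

Left

Expected payoff of Left: (5/8)·8 + (3/8)·1 = 43/8.
Expected payoff of Center: (5/8)·2 + (3/8)·(-6) = -1.
Expected payoff of Right: (5/8)·8 + (3/8)·(-2) = 17/4.
The largest is 43/8, so the server's best response is Left.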